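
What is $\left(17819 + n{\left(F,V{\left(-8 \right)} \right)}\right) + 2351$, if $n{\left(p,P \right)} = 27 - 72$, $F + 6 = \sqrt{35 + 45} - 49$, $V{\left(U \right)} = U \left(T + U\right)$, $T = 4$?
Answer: $20125$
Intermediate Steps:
$V{\left(U \right)} = U \left(4 + U\right)$
$F = -55 + 4 \sqrt{5}$ ($F = -6 - \left(49 - \sqrt{35 + 45}\right) = -6 - \left(49 - \sqrt{80}\right) = -6 - \left(49 - 4 \sqrt{5}\right) = -55 + 4 \sqrt{5} \approx -46.056$)
$n{\left(p,P \right)} = -45$
$\left(17819 + n{\left(F,V{\left(-8 \right)} \right)}\right) + 2351 = \left(17819 - 45\right) + 2351 = 17774 + 2351 = 20125$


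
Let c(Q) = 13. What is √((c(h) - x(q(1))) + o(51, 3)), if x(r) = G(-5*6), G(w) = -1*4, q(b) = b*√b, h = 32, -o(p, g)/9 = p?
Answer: I*√442 ≈ 21.024*I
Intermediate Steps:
o(p, g) = -9*p
q(b) = b^(3/2)
G(w) = -4
x(r) = -4
√((c(h) - x(q(1))) + o(51, 3)) = √((13 - 1*(-4)) - 9*51) = √((13 + 4) - 459) = √(17 - 459) = √(-442) = I*√442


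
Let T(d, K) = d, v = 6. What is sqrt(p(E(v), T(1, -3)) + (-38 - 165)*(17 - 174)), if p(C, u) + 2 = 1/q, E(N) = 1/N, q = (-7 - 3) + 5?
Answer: 4*sqrt(49795)/5 ≈ 178.52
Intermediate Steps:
q = -5 (q = -10 + 5 = -5)
p(C, u) = -11/5 (p(C, u) = -2 + 1/(-5) = -2 - 1/5 = -11/5)
sqrt(p(E(v), T(1, -3)) + (-38 - 165)*(17 - 174)) = sqrt(-11/5 + (-38 - 165)*(17 - 174)) = sqrt(-11/5 - 203*(-157)) = sqrt(-11/5 + 31871) = sqrt(159344/5) = 4*sqrt(49795)/5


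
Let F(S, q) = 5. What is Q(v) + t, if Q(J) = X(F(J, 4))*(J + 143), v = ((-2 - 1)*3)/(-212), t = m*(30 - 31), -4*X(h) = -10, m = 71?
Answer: 121521/424 ≈ 286.61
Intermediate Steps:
X(h) = 5/2 (X(h) = -1/4*(-10) = 5/2)
t = -71 (t = 71*(30 - 31) = 71*(-1) = -71)
v = 9/212 (v = -3*3*(-1/212) = -9*(-1/212) = 9/212 ≈ 0.042453)
Q(J) = 715/2 + 5*J/2 (Q(J) = 5*(J + 143)/2 = 5*(143 + J)/2 = 715/2 + 5*J/2)
Q(v) + t = (715/2 + (5/2)*(9/212)) - 71 = (715/2 + 45/424) - 71 = 151625/424 - 71 = 121521/424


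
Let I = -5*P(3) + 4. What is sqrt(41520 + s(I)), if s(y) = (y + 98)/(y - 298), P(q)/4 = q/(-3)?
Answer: sqrt(779280523)/137 ≈ 203.76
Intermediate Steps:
P(q) = -4*q/3 (P(q) = 4*(q/(-3)) = 4*(q*(-1/3)) = 4*(-q/3) = -4*q/3)
I = 24 (I = -(-20)*3/3 + 4 = -5*(-4) + 4 = 20 + 4 = 24)
s(y) = (98 + y)/(-298 + y)
sqrt(41520 + s(I)) = sqrt(41520 + (98 + 24)/(-298 + 24)) = sqrt(41520 + 122/(-274)) = sqrt(41520 - 1/274*122) = sqrt(41520 - 61/137) = sqrt(5688179/137) = sqrt(779280523)/137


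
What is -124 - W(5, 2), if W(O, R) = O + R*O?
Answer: -139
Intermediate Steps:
W(O, R) = O + O*R
-124 - W(5, 2) = -124 - 5*(1 + 2) = -124 - 5*3 = -124 - 1*15 = -124 - 15 = -139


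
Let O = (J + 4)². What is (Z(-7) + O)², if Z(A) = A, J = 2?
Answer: 841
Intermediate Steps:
O = 36 (O = (2 + 4)² = 6² = 36)
(Z(-7) + O)² = (-7 + 36)² = 29² = 841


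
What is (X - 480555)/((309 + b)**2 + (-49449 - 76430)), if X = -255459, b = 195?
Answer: -736014/128137 ≈ -5.7440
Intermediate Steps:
(X - 480555)/((309 + b)**2 + (-49449 - 76430)) = (-255459 - 480555)/((309 + 195)**2 + (-49449 - 76430)) = -736014/(504**2 - 125879) = -736014/(254016 - 125879) = -736014/128137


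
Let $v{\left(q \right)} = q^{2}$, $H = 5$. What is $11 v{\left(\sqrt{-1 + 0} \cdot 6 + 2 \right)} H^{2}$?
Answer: $-8800 + 6600 i \approx -8800.0 + 6600.0 i$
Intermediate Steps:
$11 v{\left(\sqrt{-1 + 0} \cdot 6 + 2 \right)} H^{2} = 11 \left(\sqrt{-1 + 0} \cdot 6 + 2\right)^{2} \cdot 5^{2} = 11 \left(\sqrt{-1} \cdot 6 + 2\right)^{2} \cdot 25 = 11 \left(i 6 + 2\right)^{2} \cdot 25 = 11 \left(6 i + 2\right)^{2} \cdot 25 = 11 \left(2 + 6 i\right)^{2} \cdot 25 = 275 \left(2 + 6 i\right)^{2}$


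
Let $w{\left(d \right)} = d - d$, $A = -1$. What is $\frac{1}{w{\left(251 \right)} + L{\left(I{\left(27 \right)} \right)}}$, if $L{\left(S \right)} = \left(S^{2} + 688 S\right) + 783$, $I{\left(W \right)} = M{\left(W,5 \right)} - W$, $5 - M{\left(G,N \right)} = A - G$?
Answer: $\frac{1}{4947} \approx 0.00020214$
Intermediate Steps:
$M{\left(G,N \right)} = 6 + G$ ($M{\left(G,N \right)} = 5 - \left(-1 - G\right) = 5 + \left(1 + G\right) = 6 + G$)
$I{\left(W \right)} = 6$ ($I{\left(W \right)} = \left(6 + W\right) - W = 6$)
$L{\left(S \right)} = 783 + S^{2} + 688 S$
$w{\left(d \right)} = 0$
$\frac{1}{w{\left(251 \right)} + L{\left(I{\left(27 \right)} \right)}} = \frac{1}{0 + \left(783 + 6^{2} + 688 \cdot 6\right)} = \frac{1}{0 + \left(783 + 36 + 4128\right)} = \frac{1}{0 + 4947} = \frac{1}{4947}$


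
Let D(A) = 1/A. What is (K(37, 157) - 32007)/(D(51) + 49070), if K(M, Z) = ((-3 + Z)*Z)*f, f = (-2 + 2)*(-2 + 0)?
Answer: -1632357/2502571 ≈ -0.65227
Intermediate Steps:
f = 0 (f = 0*(-2) = 0)
K(M, Z) = 0 (K(M, Z) = ((-3 + Z)*Z)*0 = (Z*(-3 + Z))*0 = 0)
(K(37, 157) - 32007)/(D(51) + 49070) = (0 - 32007)/(1/51 + 49070) = -32007/(1/51 + 49070) = -32007/2502571/51 = -32007*51/2502571 = -1632357/2502571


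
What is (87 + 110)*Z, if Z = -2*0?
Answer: 0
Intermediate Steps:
Z = 0
(87 + 110)*Z = (87 + 110)*0 = 197*0 = 0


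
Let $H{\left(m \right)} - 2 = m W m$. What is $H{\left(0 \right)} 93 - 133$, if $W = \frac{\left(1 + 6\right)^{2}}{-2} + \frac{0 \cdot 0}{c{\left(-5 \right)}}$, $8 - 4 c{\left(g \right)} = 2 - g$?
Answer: $53$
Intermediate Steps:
$c{\left(g \right)} = \frac{3}{2} + \frac{g}{4}$ ($c{\left(g \right)} = 2 - \frac{2 - g}{4} = 2 + \left(- \frac{1}{2} + \frac{g}{4}\right) = \frac{3}{2} + \frac{g}{4}$)
$W = - \frac{49}{2}$ ($W = \frac{\left(1 + 6\right)^{2}}{-2} + \frac{0 \cdot 0}{\frac{3}{2} + \frac{1}{4} \left(-5\right)} = 7^{2} \left(- \frac{1}{2}\right) + \frac{0}{\frac{3}{2} - \frac{5}{4}} = 49 \left(- \frac{1}{2}\right) + 0 \frac{1}{\frac{1}{4}} = - \frac{49}{2} + 0 \cdot 4 = - \frac{49}{2} + 0 = - \frac{49}{2} \approx -24.5$)
$H{\left(m \right)} = 2 - \frac{49 m^{2}}{2}$ ($H{\left(m \right)} = 2 + m \left(- \frac{49 m}{2}\right) = 2 - \frac{49 m^{2}}{2}$)
$H{\left(0 \right)} 93 - 133 = \left(2 - \frac{49 \cdot 0^{2}}{2}\right) 93 - 133 = \left(2 - 0\right) 93 - 133 = \left(2 + 0\right) 93 - 133 = 2 \cdot 93 - 133 = 186 - 133 = 53$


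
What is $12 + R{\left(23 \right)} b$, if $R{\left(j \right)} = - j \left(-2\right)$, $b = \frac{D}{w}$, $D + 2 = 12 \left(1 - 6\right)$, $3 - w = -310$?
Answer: $\frac{904}{313} \approx 2.8882$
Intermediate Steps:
$w = 313$ ($w = 3 - -310 = 3 + 310 = 313$)
$D = -62$ ($D = -2 + 12 \left(1 - 6\right) = -2 + 12 \left(-5\right) = -2 - 60 = -62$)
$b = - \frac{62}{313} \approx -0.19808$
$R{\left(j \right)} = 2 j$
$12 + R{\left(23 \right)} b = 12 + 2 \cdot 23 \left(- \frac{62}{313}\right) = 12 + 46 \left(- \frac{62}{313}\right) = 12 - \frac{2852}{313} = \frac{904}{313}$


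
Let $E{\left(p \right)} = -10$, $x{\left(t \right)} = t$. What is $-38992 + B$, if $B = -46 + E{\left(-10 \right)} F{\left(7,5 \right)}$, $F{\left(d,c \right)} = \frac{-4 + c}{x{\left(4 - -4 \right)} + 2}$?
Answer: $-39039$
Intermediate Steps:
$F{\left(d,c \right)} = - \frac{2}{5} + \frac{c}{10}$ ($F{\left(d,c \right)} = \frac{-4 + c}{\left(4 - -4\right) + 2} = \frac{-4 + c}{\left(4 + 4\right) + 2} = \frac{-4 + c}{8 + 2} = \frac{-4 + c}{10} = \left(-4 + c\right) \frac{1}{10} = - \frac{2}{5} + \frac{c}{10}$)
$B = -47$ ($B = -46 - 10 \left(- \frac{2}{5} + \frac{1}{10} \cdot 5\right) = -46 - 10 \left(- \frac{2}{5} + \frac{1}{2}\right) = -46 - 1 = -47$)
$-38992 + B = -38992 - 47 = -39039$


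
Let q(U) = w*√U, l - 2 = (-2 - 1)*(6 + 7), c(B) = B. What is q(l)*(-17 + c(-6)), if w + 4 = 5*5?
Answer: -483*I*√37 ≈ -2938.0*I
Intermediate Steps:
w = 21 (w = -4 + 5*5 = -4 + 25 = 21)
l = -37 (l = 2 + (-2 - 1)*(6 + 7) = 2 - 3*13 = 2 - 39 = -37)
q(U) = 21*√U
q(l)*(-17 + c(-6)) = (21*√(-37))*(-17 - 6) = (21*(I*√37))*(-23) = (21*I*√37)*(-23) = -483*I*√37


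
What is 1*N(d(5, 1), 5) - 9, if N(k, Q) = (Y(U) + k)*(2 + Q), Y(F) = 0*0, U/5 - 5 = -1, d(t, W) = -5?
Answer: -44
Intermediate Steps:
U = 20 (U = 25 + 5*(-1) = 25 - 5 = 20)
Y(F) = 0
N(k, Q) = k*(2 + Q) (N(k, Q) = (0 + k)*(2 + Q) = k*(2 + Q))
1*N(d(5, 1), 5) - 9 = 1*(-5*(2 + 5)) - 9 = 1*(-5*7) - 9 = 1*(-35) - 9 = -35 - 9 = -44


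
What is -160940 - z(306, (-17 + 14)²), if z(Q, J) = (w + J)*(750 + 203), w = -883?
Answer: 671982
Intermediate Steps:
z(Q, J) = -841499 + 953*J (z(Q, J) = (-883 + J)*(750 + 203) = (-883 + J)*953 = -841499 + 953*J)
-160940 - z(306, (-17 + 14)²) = -160940 - (-841499 + 953*(-17 + 14)²) = -160940 - (-841499 + 953*(-3)²) = -160940 - (-841499 + 953*9) = -160940 - (-841499 + 8577) = -160940 - 1*(-832922) = -160940 + 832922 = 671982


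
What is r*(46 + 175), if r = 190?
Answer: 41990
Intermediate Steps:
r*(46 + 175) = 190*(46 + 175) = 190*221 = 41990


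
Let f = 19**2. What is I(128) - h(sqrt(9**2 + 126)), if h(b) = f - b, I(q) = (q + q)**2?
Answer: 65175 + 3*sqrt(23) ≈ 65189.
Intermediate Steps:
f = 361
I(q) = 4*q**2 (I(q) = (2*q)**2 = 4*q**2)
h(b) = 361 - b
I(128) - h(sqrt(9**2 + 126)) = 4*128**2 - (361 - sqrt(9**2 + 126)) = 4*16384 - (361 - sqrt(81 + 126)) = 65536 - (361 - sqrt(207)) = 65536 - (361 - 3*sqrt(23)) = 65536 + (-361 + 3*sqrt(23)) = 65175 + 3*sqrt(23)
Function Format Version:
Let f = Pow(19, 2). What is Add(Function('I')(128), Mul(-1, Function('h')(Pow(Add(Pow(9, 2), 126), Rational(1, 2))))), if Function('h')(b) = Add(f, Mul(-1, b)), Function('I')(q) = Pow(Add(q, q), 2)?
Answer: Add(65175, Mul(3, Pow(23, Rational(1, 2)))) ≈ 65189.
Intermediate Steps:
f = 361
Function('I')(q) = Mul(4, Pow(q, 2)) (Function('I')(q) = Pow(Mul(2, q), 2) = Mul(4, Pow(q, 2)))
Function('h')(b) = Add(361, Mul(-1, b))
Add(Function('I')(128), Mul(-1, Function('h')(Pow(Add(Pow(9, 2), 126), Rational(1, 2))))) = Add(Mul(4, Pow(128, 2)), Mul(-1, Add(361, Mul(-1, Pow(Add(Pow(9, 2), 126), Rational(1, 2)))))) = Add(Mul(4, 16384), Mul(-1, Add(361, Mul(-1, Pow(Add(81, 126), Rational(1, 2)))))) = Add(65536, Mul(-1, Add(361, Mul(-1, Pow(207, Rational(1, 2)))))) = Add(65536, Mul(-1, Add(361, Mul(-1, Mul(3, Pow(23, Rational(1, 2))))))) = Add(65536, Mul(-1, Add(361, Mul(-3, Pow(23, Rational(1, 2)))))) = Add(65536, Add(-361, Mul(3, Pow(23, Rational(1, 2))))) = Add(65175, Mul(3, Pow(23, Rational(1, 2))))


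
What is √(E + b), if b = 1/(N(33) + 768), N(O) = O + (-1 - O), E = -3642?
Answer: I*√2142547771/767 ≈ 60.349*I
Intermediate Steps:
N(O) = -1
b = 1/767 (b = 1/(-1 + 768) = 1/767 ≈ 0.0013038)
√(E + b) = √(-3642 + 1/767) = √(-2793413/767) = I*√2142547771/767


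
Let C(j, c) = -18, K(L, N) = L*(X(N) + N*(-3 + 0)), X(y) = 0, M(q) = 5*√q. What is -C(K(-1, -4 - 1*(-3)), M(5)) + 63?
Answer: 81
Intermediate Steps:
K(L, N) = -3*L*N (K(L, N) = L*(0 + N*(-3 + 0)) = L*(0 + N*(-3)) = L*(0 - 3*N) = L*(-3*N) = -3*L*N)
-C(K(-1, -4 - 1*(-3)), M(5)) + 63 = -1*(-18) + 63 = 18 + 63 = 81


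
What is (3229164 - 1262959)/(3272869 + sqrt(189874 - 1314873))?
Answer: 1287026278429/2142334523232 - 393241*I*sqrt(1124999)/2142334523232 ≈ 0.60076 - 0.00019469*I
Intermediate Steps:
(3229164 - 1262959)/(3272869 + sqrt(189874 - 1314873)) = 1966205/(3272869 + sqrt(-1124999)) = 1966205/(3272869 + I*sqrt(1124999))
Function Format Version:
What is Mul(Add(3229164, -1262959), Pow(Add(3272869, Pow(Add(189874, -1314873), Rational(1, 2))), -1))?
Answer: Add(Rational(1287026278429, 2142334523232), Mul(Rational(-393241, 2142334523232), I, Pow(1124999, Rational(1, 2)))) ≈ Add(0.60076, Mul(-0.00019469, I))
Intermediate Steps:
Mul(Add(3229164, -1262959), Pow(Add(3272869, Pow(Add(189874, -1314873), Rational(1, 2))), -1)) = Mul(1966205, Pow(Add(3272869, Pow(-1124999, Rational(1, 2))), -1)) = Mul(1966205, Pow(Add(3272869, Mul(I, Pow(1124999, Rational(1, 2)))), -1))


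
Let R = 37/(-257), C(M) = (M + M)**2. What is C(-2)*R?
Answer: -592/257 ≈ -2.3035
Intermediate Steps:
C(M) = 4*M**2 (C(M) = (2*M)**2 = 4*M**2)
R = -37/257 (R = 37*(-1/257) = -37/257 ≈ -0.14397)
C(-2)*R = (4*(-2)**2)*(-37/257) = (4*4)*(-37/257) = 16*(-37/257) = -592/257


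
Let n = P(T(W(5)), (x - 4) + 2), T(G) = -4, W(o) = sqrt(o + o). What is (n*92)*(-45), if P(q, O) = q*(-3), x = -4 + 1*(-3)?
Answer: -49680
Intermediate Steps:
W(o) = sqrt(2)*sqrt(o) (W(o) = sqrt(2*o) = sqrt(2)*sqrt(o))
x = -7 (x = -4 - 3 = -7)
P(q, O) = -3*q
n = 12 (n = -3*(-4) = 12)
(n*92)*(-45) = (12*92)*(-45) = 1104*(-45) = -49680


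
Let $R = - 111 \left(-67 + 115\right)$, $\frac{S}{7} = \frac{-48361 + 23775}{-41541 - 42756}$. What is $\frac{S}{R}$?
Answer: $- \frac{86051}{224567208} \approx -0.00038319$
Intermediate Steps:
$S = \frac{172102}{84297}$ ($S = 7 \frac{-48361 + 23775}{-41541 - 42756} = 7 \left(- \frac{24586}{-84297}\right) = 7 \left(\left(-24586\right) \left(- \frac{1}{84297}\right)\right) = 7 \cdot \frac{24586}{84297} = \frac{172102}{84297} \approx 2.0416$)
$R = -5328$ ($R = \left(-111\right) 48 = -5328$)
$\frac{S}{R} = \frac{172102}{84297 \left(-5328\right)} = \frac{172102}{84297} \left(- \frac{1}{5328}\right) = - \frac{86051}{224567208}$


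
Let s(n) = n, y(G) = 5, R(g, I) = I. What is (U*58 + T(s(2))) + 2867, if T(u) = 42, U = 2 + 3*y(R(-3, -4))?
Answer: 3895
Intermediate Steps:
U = 17 (U = 2 + 3*5 = 2 + 15 = 17)
(U*58 + T(s(2))) + 2867 = (17*58 + 42) + 2867 = (986 + 42) + 2867 = 1028 + 2867 = 3895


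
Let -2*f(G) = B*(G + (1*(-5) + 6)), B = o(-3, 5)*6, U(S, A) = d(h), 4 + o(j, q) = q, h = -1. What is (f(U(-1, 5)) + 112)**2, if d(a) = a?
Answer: 12544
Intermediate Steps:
o(j, q) = -4 + q
U(S, A) = -1
B = 6 (B = (-4 + 5)*6 = 1*6 = 6)
f(G) = -3 - 3*G (f(G) = -3*(G + (1*(-5) + 6)) = -3*(G + (-5 + 6)) = -3*(G + 1) = -3*(1 + G) = -(6 + 6*G)/2 = -3 - 3*G)
(f(U(-1, 5)) + 112)**2 = ((-3 - 3*(-1)) + 112)**2 = ((-3 + 3) + 112)**2 = (0 + 112)**2 = 112**2 = 12544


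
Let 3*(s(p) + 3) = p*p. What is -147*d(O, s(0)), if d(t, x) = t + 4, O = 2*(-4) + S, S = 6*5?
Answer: -3822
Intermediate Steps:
S = 30
s(p) = -3 + p²/3 (s(p) = -3 + (p*p)/3 = -3 + p²/3)
O = 22 (O = 2*(-4) + 30 = -8 + 30 = 22)
d(t, x) = 4 + t
-147*d(O, s(0)) = -147*(4 + 22) = -147*26 = -3822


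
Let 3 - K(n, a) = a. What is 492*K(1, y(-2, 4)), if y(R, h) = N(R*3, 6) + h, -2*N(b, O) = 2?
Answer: 0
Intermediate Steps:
N(b, O) = -1 (N(b, O) = -½*2 = -1)
y(R, h) = -1 + h
K(n, a) = 3 - a
492*K(1, y(-2, 4)) = 492*(3 - (-1 + 4)) = 492*(3 - 1*3) = 492*(3 - 3) = 492*0 = 0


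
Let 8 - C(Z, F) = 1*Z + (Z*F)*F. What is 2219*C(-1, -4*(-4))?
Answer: 588035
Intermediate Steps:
C(Z, F) = 8 - Z - Z*F**2 (C(Z, F) = 8 - (1*Z + (Z*F)*F) = 8 - (Z + (F*Z)*F) = 8 - (Z + Z*F**2) = 8 + (-Z - Z*F**2) = 8 - Z - Z*F**2)
2219*C(-1, -4*(-4)) = 2219*(8 - 1*(-1) - 1*(-1)*(-4*(-4))**2) = 2219*(8 + 1 - 1*(-1)*16**2) = 2219*(8 + 1 - 1*(-1)*256) = 2219*(8 + 1 + 256) = 2219*265 = 588035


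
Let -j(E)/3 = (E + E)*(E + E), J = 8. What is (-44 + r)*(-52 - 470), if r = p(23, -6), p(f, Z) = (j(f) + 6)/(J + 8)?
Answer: 919503/4 ≈ 2.2988e+5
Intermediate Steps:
j(E) = -12*E² (j(E) = -3*(E + E)*(E + E) = -3*2*E*2*E = -12*E²)
p(f, Z) = 3/8 - 3*f²/4 (p(f, Z) = (-12*f² + 6)/(8 + 8) = (6 - 12*f²)/16 = (6 - 12*f²)*(1/16) = 3/8 - 3*f²/4)
r = -3171/8 (r = 3/8 - ¾*23² = 3/8 - ¾*529 = 3/8 - 1587/4 = -3171/8 ≈ -396.38)
(-44 + r)*(-52 - 470) = (-44 - 3171/8)*(-52 - 470) = -3523/8*(-522) = 919503/4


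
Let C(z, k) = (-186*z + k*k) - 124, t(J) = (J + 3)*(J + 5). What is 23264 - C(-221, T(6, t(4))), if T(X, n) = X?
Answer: -17754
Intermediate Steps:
t(J) = (3 + J)*(5 + J)
C(z, k) = -124 + k**2 - 186*z (C(z, k) = (-186*z + k**2) - 124 = (k**2 - 186*z) - 124 = -124 + k**2 - 186*z)
23264 - C(-221, T(6, t(4))) = 23264 - (-124 + 6**2 - 186*(-221)) = 23264 - (-124 + 36 + 41106) = 23264 - 1*41018 = 23264 - 41018 = -17754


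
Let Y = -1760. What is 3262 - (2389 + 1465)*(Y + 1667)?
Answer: 361684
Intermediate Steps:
3262 - (2389 + 1465)*(Y + 1667) = 3262 - (2389 + 1465)*(-1760 + 1667) = 3262 - 3854*(-93) = 3262 - 1*(-358422) = 3262 + 358422 = 361684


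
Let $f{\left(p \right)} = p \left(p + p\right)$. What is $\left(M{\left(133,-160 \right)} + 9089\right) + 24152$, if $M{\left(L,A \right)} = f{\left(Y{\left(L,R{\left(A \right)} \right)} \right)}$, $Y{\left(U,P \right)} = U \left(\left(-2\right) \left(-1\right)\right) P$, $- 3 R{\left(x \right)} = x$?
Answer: $\frac{3623006369}{9} \approx 4.0256 \cdot 10^{8}$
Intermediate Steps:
$R{\left(x \right)} = - \frac{x}{3}$
$Y{\left(U,P \right)} = 2 P U$ ($Y{\left(U,P \right)} = U 2 P = 2 U P = 2 P U$)
$f{\left(p \right)} = 2 p^{2}$ ($f{\left(p \right)} = p 2 p = 2 p^{2}$)
$M{\left(L,A \right)} = \frac{8 A^{2} L^{2}}{9}$ ($M{\left(L,A \right)} = 2 \left(2 \left(- \frac{A}{3}\right) L\right)^{2} = 2 \left(- \frac{2 A L}{3}\right)^{2} = 2 \frac{4 A^{2} L^{2}}{9} = \frac{8 A^{2} L^{2}}{9}$)
$\left(M{\left(133,-160 \right)} + 9089\right) + 24152 = \left(\frac{8 \left(-160\right)^{2} \cdot 133^{2}}{9} + 9089\right) + 24152 = \left(\frac{8}{9} \cdot 25600 \cdot 17689 + 9089\right) + 24152 = \left(\frac{3622707200}{9} + 9089\right) + 24152 = \frac{3622789001}{9} + 24152 = \frac{3623006369}{9}$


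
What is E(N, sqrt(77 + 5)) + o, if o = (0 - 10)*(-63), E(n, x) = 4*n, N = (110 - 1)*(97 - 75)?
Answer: 10222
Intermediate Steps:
N = 2398 (N = 109*22 = 2398)
o = 630 (o = -10*(-63) = 630)
E(N, sqrt(77 + 5)) + o = 4*2398 + 630 = 9592 + 630 = 10222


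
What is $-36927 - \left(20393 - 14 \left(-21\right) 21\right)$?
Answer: $-63494$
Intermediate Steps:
$-36927 - \left(20393 - 14 \left(-21\right) 21\right) = -36927 - 26567 = -63494$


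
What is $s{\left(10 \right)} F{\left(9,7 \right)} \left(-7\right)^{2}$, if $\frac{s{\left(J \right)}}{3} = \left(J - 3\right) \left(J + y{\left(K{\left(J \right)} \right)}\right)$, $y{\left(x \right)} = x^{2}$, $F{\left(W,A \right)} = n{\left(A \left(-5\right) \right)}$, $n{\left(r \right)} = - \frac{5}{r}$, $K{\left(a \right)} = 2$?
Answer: $2058$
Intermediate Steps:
$F{\left(W,A \right)} = \frac{1}{A}$ ($F{\left(W,A \right)} = - \frac{5}{A \left(-5\right)} = - \frac{5}{\left(-5\right) A} = - 5 \left(- \frac{1}{5 A}\right) = \frac{1}{A}$)
$s{\left(J \right)} = 3 \left(-3 + J\right) \left(4 + J\right)$ ($s{\left(J \right)} = 3 \left(J - 3\right) \left(J + 2^{2}\right) = 3 \left(-3 + J\right) \left(J + 4\right) = 3 \left(-3 + J\right) \left(4 + J\right)$)
$s{\left(10 \right)} F{\left(9,7 \right)} \left(-7\right)^{2} = \frac{-36 + 3 \cdot 10 + 3 \cdot 10^{2}}{7} \left(-7\right)^{2} = \left(-36 + 30 + 3 \cdot 100\right) \frac{1}{7} \cdot 49 = \left(-36 + 30 + 300\right) \frac{1}{7} \cdot 49 = 294 \cdot \frac{1}{7} \cdot 49 = 42 \cdot 49 = 2058$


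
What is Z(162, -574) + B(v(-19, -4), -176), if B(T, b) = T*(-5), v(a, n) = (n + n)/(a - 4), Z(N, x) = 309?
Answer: 7067/23 ≈ 307.26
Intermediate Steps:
v(a, n) = 2*n/(-4 + a) (v(a, n) = (2*n)/(-4 + a) = 2*n/(-4 + a))
B(T, b) = -5*T
Z(162, -574) + B(v(-19, -4), -176) = 309 - 10*(-4)/(-4 - 19) = 309 - 10*(-4)/(-23) = 309 - 10*(-4)*(-1)/23 = 309 - 5*8/23 = 309 - 40/23 = 7067/23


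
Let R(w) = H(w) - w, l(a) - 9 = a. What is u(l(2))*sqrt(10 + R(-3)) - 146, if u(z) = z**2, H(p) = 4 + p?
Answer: -146 + 121*sqrt(14) ≈ 306.74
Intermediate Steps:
l(a) = 9 + a
R(w) = 4 (R(w) = (4 + w) - w = 4)
u(l(2))*sqrt(10 + R(-3)) - 146 = (9 + 2)**2*sqrt(10 + 4) - 146 = 11**2*sqrt(14) - 146 = 121*sqrt(14) - 146 = -146 + 121*sqrt(14)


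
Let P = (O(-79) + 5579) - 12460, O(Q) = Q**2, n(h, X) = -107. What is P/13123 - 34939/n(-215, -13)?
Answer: 458436017/1404161 ≈ 326.48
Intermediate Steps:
P = -640 (P = ((-79)**2 + 5579) - 12460 = (6241 + 5579) - 12460 = 11820 - 12460 = -640)
P/13123 - 34939/n(-215, -13) = -640/13123 - 34939/(-107) = -640*1/13123 - 34939*(-1/107) = -640/13123 + 34939/107 = 458436017/1404161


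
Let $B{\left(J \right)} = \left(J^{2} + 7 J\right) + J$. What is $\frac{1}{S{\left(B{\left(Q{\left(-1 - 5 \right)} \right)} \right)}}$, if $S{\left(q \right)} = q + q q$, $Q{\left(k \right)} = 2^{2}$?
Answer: $\frac{1}{2352} \approx 0.00042517$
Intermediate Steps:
$Q{\left(k \right)} = 4$
$B{\left(J \right)} = J^{2} + 8 J$
$S{\left(q \right)} = q + q^{2}$
$\frac{1}{S{\left(B{\left(Q{\left(-1 - 5 \right)} \right)} \right)}} = \frac{1}{4 \left(8 + 4\right) \left(1 + 4 \left(8 + 4\right)\right)} = \frac{1}{4 \cdot 12 \left(1 + 4 \cdot 12\right)} = \frac{1}{48 \left(1 + 48\right)} = \frac{1}{48 \cdot 49} = \frac{1}{2352}$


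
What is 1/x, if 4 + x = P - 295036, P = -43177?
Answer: -1/338217 ≈ -2.9567e-6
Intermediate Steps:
x = -338217 (x = -4 + (-43177 - 295036) = -4 - 338213 = -338217)
1/x = 1/(-338217) = -1/338217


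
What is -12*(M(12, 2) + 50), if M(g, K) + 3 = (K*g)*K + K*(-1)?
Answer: -1116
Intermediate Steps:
M(g, K) = -3 - K + g*K**2 (M(g, K) = -3 + ((K*g)*K + K*(-1)) = -3 + (g*K**2 - K) = -3 + (-K + g*K**2) = -3 - K + g*K**2)
-12*(M(12, 2) + 50) = -12*((-3 - 1*2 + 12*2**2) + 50) = -12*((-3 - 2 + 12*4) + 50) = -12*((-3 - 2 + 48) + 50) = -12*(43 + 50) = -12*93 = -1116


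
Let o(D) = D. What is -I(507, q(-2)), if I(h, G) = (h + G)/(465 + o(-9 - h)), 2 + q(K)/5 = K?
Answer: 487/51 ≈ 9.5490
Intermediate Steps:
q(K) = -10 + 5*K
I(h, G) = (G + h)/(456 - h) (I(h, G) = (h + G)/(465 + (-9 - h)) = (G + h)/(456 - h))
-I(507, q(-2)) = -(-(-10 + 5*(-2)) - 1*507)/(-456 + 507) = -(-(-10 - 10) - 507)/51 = -(-1*(-20) - 507)/51 = -(20 - 507)/51 = -(-487)/51 = -1*(-487/51) = 487/51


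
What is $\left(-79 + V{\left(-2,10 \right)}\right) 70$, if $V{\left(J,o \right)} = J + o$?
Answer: $-4970$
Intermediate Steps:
$\left(-79 + V{\left(-2,10 \right)}\right) 70 = \left(-79 + \left(-2 + 10\right)\right) 70 = \left(-79 + 8\right) 70 = \left(-71\right) 70 = -4970$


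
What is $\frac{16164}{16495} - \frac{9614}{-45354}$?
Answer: $\frac{445842493}{374057115} \approx 1.1919$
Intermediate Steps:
$\frac{16164}{16495} - \frac{9614}{-45354} = 16164 \cdot \frac{1}{16495} - - \frac{4807}{22677} = \frac{16164}{16495} + \frac{4807}{22677} = \frac{445842493}{374057115}$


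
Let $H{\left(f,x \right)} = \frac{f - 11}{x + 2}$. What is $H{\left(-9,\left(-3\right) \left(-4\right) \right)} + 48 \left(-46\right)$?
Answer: $- \frac{15466}{7} \approx -2209.4$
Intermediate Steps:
$H{\left(f,x \right)} = \frac{-11 + f}{2 + x}$
$H{\left(-9,\left(-3\right) \left(-4\right) \right)} + 48 \left(-46\right) = \frac{-11 - 9}{2 - -12} + 48 \left(-46\right) = \frac{1}{2 + 12} \left(-20\right) - 2208 = \frac{1}{14} \left(-20\right) - 2208 = - \frac{10}{7} - 2208 = - \frac{15466}{7}$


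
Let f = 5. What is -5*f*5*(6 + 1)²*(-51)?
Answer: 312375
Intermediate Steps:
-5*f*5*(6 + 1)²*(-51) = -5*5*5*(6 + 1)²*(-51) = -125*7²*(-51) = -125*49*(-51) = -5*1225*(-51) = -6125*(-51) = 312375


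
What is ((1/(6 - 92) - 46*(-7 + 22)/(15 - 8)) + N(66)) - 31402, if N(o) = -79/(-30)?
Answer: -142213243/4515 ≈ -31498.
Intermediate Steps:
N(o) = 79/30 (N(o) = -79*(-1/30) = 79/30)
((1/(6 - 92) - 46*(-7 + 22)/(15 - 8)) + N(66)) - 31402 = ((1/(6 - 92) - 46*(-7 + 22)/(15 - 8)) + 79/30) - 31402 = ((1/(-86) - 690/7) + 79/30) - 31402 = ((-1/86 - 690/7) + 79/30) - 31402 = (-59347/602 + 79/30) - 31402 = -433213/4515 - 31402 = -142213243/4515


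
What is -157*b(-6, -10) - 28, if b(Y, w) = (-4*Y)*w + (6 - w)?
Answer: 35140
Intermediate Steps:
b(Y, w) = 6 - w - 4*Y*w (b(Y, w) = -4*Y*w + (6 - w) = 6 - w - 4*Y*w)
-157*b(-6, -10) - 28 = -157*(6 - 1*(-10) - 4*(-6)*(-10)) - 28 = -157*(6 + 10 - 240) - 28 = -157*(-224) - 28 = 35168 - 28 = 35140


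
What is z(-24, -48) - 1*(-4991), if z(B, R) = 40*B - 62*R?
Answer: 7007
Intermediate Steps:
z(B, R) = -62*R + 40*B
z(-24, -48) - 1*(-4991) = (-62*(-48) + 40*(-24)) - 1*(-4991) = (2976 - 960) + 4991 = 2016 + 4991 = 7007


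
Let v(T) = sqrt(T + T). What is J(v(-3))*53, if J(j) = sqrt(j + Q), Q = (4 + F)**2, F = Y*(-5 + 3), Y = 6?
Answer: 53*sqrt(64 + I*sqrt(6)) ≈ 424.08 + 8.1125*I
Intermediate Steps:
F = -12 (F = 6*(-5 + 3) = 6*(-2) = -12)
v(T) = sqrt(2)*sqrt(T) (v(T) = sqrt(2*T) = sqrt(2)*sqrt(T))
Q = 64 (Q = (4 - 12)**2 = (-8)**2 = 64)
J(j) = sqrt(64 + j) (J(j) = sqrt(j + 64) = sqrt(64 + j))
J(v(-3))*53 = sqrt(64 + sqrt(2)*sqrt(-3))*53 = sqrt(64 + sqrt(2)*(I*sqrt(3)))*53 = sqrt(64 + I*sqrt(6))*53 = 53*sqrt(64 + I*sqrt(6))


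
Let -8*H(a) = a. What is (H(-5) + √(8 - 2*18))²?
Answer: -1767/64 + 5*I*√7/2 ≈ -27.609 + 6.6144*I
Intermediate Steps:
H(a) = -a/8
(H(-5) + √(8 - 2*18))² = (-⅛*(-5) + √(8 - 2*18))² = (5/8 + √(8 - 36))² = (5/8 + √(-28))² = (5/8 + 2*I*√7)²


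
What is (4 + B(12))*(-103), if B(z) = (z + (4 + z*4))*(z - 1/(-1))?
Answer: -86108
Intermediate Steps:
B(z) = (1 + z)*(4 + 5*z) (B(z) = (z + (4 + 4*z))*(z - 1*(-1)) = (4 + 5*z)*(z + 1) = (4 + 5*z)*(1 + z) = (1 + z)*(4 + 5*z))
(4 + B(12))*(-103) = (4 + (4 + 5*12² + 9*12))*(-103) = (4 + (4 + 5*144 + 108))*(-103) = (4 + (4 + 720 + 108))*(-103) = (4 + 832)*(-103) = 836*(-103) = -86108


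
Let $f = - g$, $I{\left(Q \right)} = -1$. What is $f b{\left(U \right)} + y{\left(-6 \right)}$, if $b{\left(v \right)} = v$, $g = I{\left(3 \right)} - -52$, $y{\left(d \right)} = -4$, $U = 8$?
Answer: $-412$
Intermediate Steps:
$g = 51$ ($g = -1 - -52 = -1 + 52 = 51$)
$f = -51$ ($f = \left(-1\right) 51 = -51$)
$f b{\left(U \right)} + y{\left(-6 \right)} = \left(-51\right) 8 - 4 = -408 - 4 = -412$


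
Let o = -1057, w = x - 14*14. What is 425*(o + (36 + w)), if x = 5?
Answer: -515100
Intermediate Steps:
w = -191 (w = 5 - 14*14 = 5 - 196 = -191)
425*(o + (36 + w)) = 425*(-1057 + (36 - 191)) = 425*(-1057 - 155) = 425*(-1212) = -515100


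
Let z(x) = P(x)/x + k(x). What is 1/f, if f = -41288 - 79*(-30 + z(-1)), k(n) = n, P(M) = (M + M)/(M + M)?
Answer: -1/38760 ≈ -2.5800e-5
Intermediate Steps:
P(M) = 1 (P(M) = (2*M)/((2*M)) = (2*M)*(1/(2*M)) = 1)
z(x) = x + 1/x (z(x) = 1/x + x = x + 1/x)
f = -38760 (f = -41288 - 79*(-30 + (-1 + 1/(-1))) = -41288 - 79*(-30 + (-1 - 1)) = -41288 - 79*(-30 - 2) = -41288 - 79*(-32) = -41288 + 2528 = -38760)
1/f = 1/(-38760) = -1/38760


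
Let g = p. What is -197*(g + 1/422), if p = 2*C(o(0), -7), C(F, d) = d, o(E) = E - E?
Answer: 1163679/422 ≈ 2757.5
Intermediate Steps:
o(E) = 0
p = -14 (p = 2*(-7) = -14)
g = -14
-197*(g + 1/422) = -197*(-14 + 1/422) = -197*(-5907/422) = 1163679/422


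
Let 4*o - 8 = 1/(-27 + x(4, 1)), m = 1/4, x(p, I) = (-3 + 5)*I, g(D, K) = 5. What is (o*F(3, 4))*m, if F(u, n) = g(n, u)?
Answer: 199/80 ≈ 2.4875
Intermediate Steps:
F(u, n) = 5
x(p, I) = 2*I
m = ¼ ≈ 0.25000
o = 199/100 (o = 2 + 1/(4*(-27 + 2*1)) = 2 + 1/(4*(-27 + 2)) = 2 + (¼)/(-25) = 2 + (¼)*(-1/25) = 2 - 1/100 = 199/100 ≈ 1.9900)
(o*F(3, 4))*m = ((199/100)*5)*(¼) = (199/20)*(¼) = 199/80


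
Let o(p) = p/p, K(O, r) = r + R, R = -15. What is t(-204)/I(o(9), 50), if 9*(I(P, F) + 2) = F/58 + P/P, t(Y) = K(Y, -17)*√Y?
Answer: 464*I*√51/13 ≈ 254.89*I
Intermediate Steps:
K(O, r) = -15 + r (K(O, r) = r - 15 = -15 + r)
o(p) = 1
t(Y) = -32*√Y (t(Y) = (-15 - 17)*√Y = -32*√Y)
I(P, F) = -17/9 + F/522 (I(P, F) = -2 + (F/58 + P/P)/9 = -2 + (F*(1/58) + 1)/9 = -2 + (F/58 + 1)/9 = -2 + (1 + F/58)/9 = -2 + (⅑ + F/522) = -17/9 + F/522)
t(-204)/I(o(9), 50) = (-64*I*√51)/(-17/9 + (1/522)*50) = (-64*I*√51)/(-17/9 + 25/261) = (-64*I*√51)/(-52/29) = -64*I*√51*(-29/52) = 464*I*√51/13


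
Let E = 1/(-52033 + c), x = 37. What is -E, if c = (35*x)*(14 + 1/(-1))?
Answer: 1/35198 ≈ 2.8411e-5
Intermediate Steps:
c = 16835 (c = (35*37)*(14 + 1/(-1)) = 1295*(14 - 1) = 1295*13 = 16835)
E = -1/35198 (E = 1/(-52033 + 16835) = 1/(-35198) = -1/35198 ≈ -2.8411e-5)
-E = -1*(-1/35198) = 1/35198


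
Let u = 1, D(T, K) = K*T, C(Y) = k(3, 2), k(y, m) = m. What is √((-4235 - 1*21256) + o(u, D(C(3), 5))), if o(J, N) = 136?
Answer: I*√25355 ≈ 159.23*I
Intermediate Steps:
C(Y) = 2
√((-4235 - 1*21256) + o(u, D(C(3), 5))) = √((-4235 - 1*21256) + 136) = √((-4235 - 21256) + 136) = √(-25491 + 136) = √(-25355) = I*√25355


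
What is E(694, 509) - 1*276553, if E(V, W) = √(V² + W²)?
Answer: -276553 + √740717 ≈ -2.7569e+5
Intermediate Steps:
E(694, 509) - 1*276553 = √(694² + 509²) - 1*276553 = √(481636 + 259081) - 276553 = √740717 - 276553 = -276553 + √740717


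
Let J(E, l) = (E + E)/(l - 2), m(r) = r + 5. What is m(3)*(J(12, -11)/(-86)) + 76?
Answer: 42580/559 ≈ 76.172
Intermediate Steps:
m(r) = 5 + r
J(E, l) = 2*E/(-2 + l) (J(E, l) = (2*E)/(-2 + l) = 2*E/(-2 + l))
m(3)*(J(12, -11)/(-86)) + 76 = (5 + 3)*((2*12/(-2 - 11))/(-86)) + 76 = 8*((2*12/(-13))*(-1/86)) + 76 = 8*((2*12*(-1/13))*(-1/86)) + 76 = 8*(-24/13*(-1/86)) + 76 = 8*(12/559) + 76 = 96/559 + 76 = 42580/559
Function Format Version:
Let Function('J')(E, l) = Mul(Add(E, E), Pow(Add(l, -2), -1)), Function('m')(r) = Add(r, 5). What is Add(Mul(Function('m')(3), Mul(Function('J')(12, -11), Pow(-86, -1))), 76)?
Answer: Rational(42580, 559) ≈ 76.172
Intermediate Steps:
Function('m')(r) = Add(5, r)
Function('J')(E, l) = Mul(2, E, Pow(Add(-2, l), -1)) (Function('J')(E, l) = Mul(Mul(2, E), Pow(Add(-2, l), -1)) = Mul(2, E, Pow(Add(-2, l), -1)))
Add(Mul(Function('m')(3), Mul(Function('J')(12, -11), Pow(-86, -1))), 76) = Add(Mul(Add(5, 3), Mul(Mul(2, 12, Pow(Add(-2, -11), -1)), Pow(-86, -1))), 76) = Add(Mul(8, Mul(Mul(2, 12, Pow(-13, -1)), Rational(-1, 86))), 76) = Add(Mul(8, Mul(Mul(2, 12, Rational(-1, 13)), Rational(-1, 86))), 76) = Add(Mul(8, Mul(Rational(-24, 13), Rational(-1, 86))), 76) = Add(Mul(8, Rational(12, 559)), 76) = Add(Rational(96, 559), 76) = Rational(42580, 559)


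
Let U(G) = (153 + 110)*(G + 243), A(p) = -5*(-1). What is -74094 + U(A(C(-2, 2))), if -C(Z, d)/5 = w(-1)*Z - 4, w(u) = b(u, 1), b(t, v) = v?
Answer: -8870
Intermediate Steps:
w(u) = 1
C(Z, d) = 20 - 5*Z (C(Z, d) = -5*(1*Z - 4) = -5*(Z - 4) = -5*(-4 + Z) = 20 - 5*Z)
A(p) = 5 (A(p) = -1*(-5) = 5)
U(G) = 63909 + 263*G (U(G) = 263*(243 + G) = 63909 + 263*G)
-74094 + U(A(C(-2, 2))) = -74094 + (63909 + 263*5) = -74094 + (63909 + 1315) = -74094 + 65224 = -8870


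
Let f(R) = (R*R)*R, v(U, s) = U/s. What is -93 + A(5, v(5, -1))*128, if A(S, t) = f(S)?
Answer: 15907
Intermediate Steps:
f(R) = R**3 (f(R) = R**2*R = R**3)
A(S, t) = S**3
-93 + A(5, v(5, -1))*128 = -93 + 5**3*128 = -93 + 125*128 = -93 + 16000 = 15907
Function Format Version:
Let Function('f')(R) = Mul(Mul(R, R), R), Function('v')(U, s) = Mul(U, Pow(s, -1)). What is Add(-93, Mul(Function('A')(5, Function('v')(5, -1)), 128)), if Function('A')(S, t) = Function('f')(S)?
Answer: 15907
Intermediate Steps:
Function('f')(R) = Pow(R, 3) (Function('f')(R) = Mul(Pow(R, 2), R) = Pow(R, 3))
Function('A')(S, t) = Pow(S, 3)
Add(-93, Mul(Function('A')(5, Function('v')(5, -1)), 128)) = Add(-93, Mul(Pow(5, 3), 128)) = Add(-93, Mul(125, 128)) = Add(-93, 16000) = 15907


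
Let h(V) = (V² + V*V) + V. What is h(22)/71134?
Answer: 495/35567 ≈ 0.013917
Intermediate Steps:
h(V) = V + 2*V² (h(V) = (V² + V²) + V = 2*V² + V = V + 2*V²)
h(22)/71134 = (22*(1 + 2*22))/71134 = (22*(1 + 44))*(1/71134) = (22*45)*(1/71134) = 990*(1/71134) = 495/35567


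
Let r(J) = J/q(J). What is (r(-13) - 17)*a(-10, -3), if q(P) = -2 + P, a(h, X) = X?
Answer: 242/5 ≈ 48.400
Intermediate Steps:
r(J) = J/(-2 + J)
(r(-13) - 17)*a(-10, -3) = (-13/(-2 - 13) - 17)*(-3) = (-13/(-15) - 17)*(-3) = (-13*(-1/15) - 17)*(-3) = (13/15 - 17)*(-3) = -242/15*(-3) = 242/5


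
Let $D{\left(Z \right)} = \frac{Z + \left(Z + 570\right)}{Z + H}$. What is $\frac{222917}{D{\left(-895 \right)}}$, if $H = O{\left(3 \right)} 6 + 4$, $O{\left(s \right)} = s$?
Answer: $\frac{194606541}{1220} \approx 1.5951 \cdot 10^{5}$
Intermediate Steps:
$H = 22$ ($H = 3 \cdot 6 + 4 = 18 + 4 = 22$)
$D{\left(Z \right)} = \frac{570 + 2 Z}{22 + Z}$ ($D{\left(Z \right)} = \frac{Z + \left(Z + 570\right)}{Z + 22} = \frac{Z + \left(570 + Z\right)}{22 + Z} = \frac{570 + 2 Z}{22 + Z}$)
$\frac{222917}{D{\left(-895 \right)}} = \frac{222917}{2 \frac{1}{22 - 895} \left(285 - 895\right)} = \frac{222917}{2 \frac{1}{-873} \left(-610\right)} = \frac{222917}{2 \left(- \frac{1}{873}\right) \left(-610\right)} = \frac{222917}{\frac{1220}{873}} = 222917 \cdot \frac{873}{1220} = \frac{194606541}{1220}$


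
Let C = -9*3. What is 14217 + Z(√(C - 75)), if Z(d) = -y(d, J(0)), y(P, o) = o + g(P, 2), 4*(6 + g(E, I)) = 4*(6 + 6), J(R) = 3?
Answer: 14208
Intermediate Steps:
g(E, I) = 6 (g(E, I) = -6 + (4*(6 + 6))/4 = -6 + (4*12)/4 = -6 + (¼)*48 = -6 + 12 = 6)
C = -27
y(P, o) = 6 + o (y(P, o) = o + 6 = 6 + o)
Z(d) = -9 (Z(d) = -(6 + 3) = -1*9 = -9)
14217 + Z(√(C - 75)) = 14217 - 9 = 14208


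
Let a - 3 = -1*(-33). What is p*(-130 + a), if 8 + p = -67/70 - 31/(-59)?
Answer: 1636681/2065 ≈ 792.58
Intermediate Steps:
p = -34823/4130 (p = -8 + (-67/70 - 31/(-59)) = -8 + (-67*1/70 - 31*(-1/59)) = -8 + (-67/70 + 31/59) = -8 - 1783/4130 = -34823/4130 ≈ -8.4317)
a = 36 (a = 3 - 1*(-33) = 3 + 33 = 36)
p*(-130 + a) = -34823*(-130 + 36)/4130 = -34823/4130*(-94) = 1636681/2065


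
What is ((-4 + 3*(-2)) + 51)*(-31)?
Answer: -1271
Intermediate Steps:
((-4 + 3*(-2)) + 51)*(-31) = ((-4 - 6) + 51)*(-31) = (-10 + 51)*(-31) = 41*(-31) = -1271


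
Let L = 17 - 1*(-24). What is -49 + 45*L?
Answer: 1796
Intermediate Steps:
L = 41 (L = 17 + 24 = 41)
-49 + 45*L = -49 + 45*41 = -49 + 1845 = 1796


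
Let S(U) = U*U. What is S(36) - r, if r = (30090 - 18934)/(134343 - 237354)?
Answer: 133513412/103011 ≈ 1296.1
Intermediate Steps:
r = -11156/103011 (r = 11156/(-103011) = 11156*(-1/103011) = -11156/103011 ≈ -0.10830)
S(U) = U²
S(36) - r = 36² - 1*(-11156/103011) = 1296 + 11156/103011 = 133513412/103011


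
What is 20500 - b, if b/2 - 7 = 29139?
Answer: -37792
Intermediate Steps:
b = 58292 (b = 14 + 2*29139 = 14 + 58278 = 58292)
20500 - b = 20500 - 1*58292 = 20500 - 58292 = -37792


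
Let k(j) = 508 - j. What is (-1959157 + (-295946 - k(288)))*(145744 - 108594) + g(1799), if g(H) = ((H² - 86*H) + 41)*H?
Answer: -78241220778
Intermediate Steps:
g(H) = H*(41 + H² - 86*H) (g(H) = (41 + H² - 86*H)*H = H*(41 + H² - 86*H))
(-1959157 + (-295946 - k(288)))*(145744 - 108594) + g(1799) = (-1959157 + (-295946 - (508 - 1*288)))*(145744 - 108594) + 1799*(41 + 1799² - 86*1799) = (-1959157 + (-295946 - (508 - 288)))*37150 + 1799*(41 + 3236401 - 154714) = (-1959157 + (-295946 - 1*220))*37150 + 1799*3081728 = (-1959157 + (-295946 - 220))*37150 + 5544028672 = (-1959157 - 296166)*37150 + 5544028672 = -2255323*37150 + 5544028672 = -83785249450 + 5544028672 = -78241220778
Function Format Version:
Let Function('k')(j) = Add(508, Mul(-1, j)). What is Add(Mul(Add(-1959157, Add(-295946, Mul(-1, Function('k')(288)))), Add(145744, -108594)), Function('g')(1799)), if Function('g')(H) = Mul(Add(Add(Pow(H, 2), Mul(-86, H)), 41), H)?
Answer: -78241220778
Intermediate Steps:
Function('g')(H) = Mul(H, Add(41, Pow(H, 2), Mul(-86, H))) (Function('g')(H) = Mul(Add(41, Pow(H, 2), Mul(-86, H)), H) = Mul(H, Add(41, Pow(H, 2), Mul(-86, H))))
Add(Mul(Add(-1959157, Add(-295946, Mul(-1, Function('k')(288)))), Add(145744, -108594)), Function('g')(1799)) = Add(Mul(Add(-1959157, Add(-295946, Mul(-1, Add(508, Mul(-1, 288))))), Add(145744, -108594)), Mul(1799, Add(41, Pow(1799, 2), Mul(-86, 1799)))) = Add(Mul(Add(-1959157, Add(-295946, Mul(-1, Add(508, -288)))), 37150), Mul(1799, Add(41, 3236401, -154714))) = Add(Mul(Add(-1959157, Add(-295946, Mul(-1, 220))), 37150), Mul(1799, 3081728)) = Add(Mul(Add(-1959157, Add(-295946, -220)), 37150), 5544028672) = Add(Mul(Add(-1959157, -296166), 37150), 5544028672) = Add(Mul(-2255323, 37150), 5544028672) = Add(-83785249450, 5544028672) = -78241220778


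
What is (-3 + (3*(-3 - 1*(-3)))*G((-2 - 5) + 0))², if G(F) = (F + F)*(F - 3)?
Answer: 9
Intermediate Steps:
G(F) = 2*F*(-3 + F) (G(F) = (2*F)*(-3 + F) = 2*F*(-3 + F))
(-3 + (3*(-3 - 1*(-3)))*G((-2 - 5) + 0))² = (-3 + (3*(-3 - 1*(-3)))*(2*((-2 - 5) + 0)*(-3 + ((-2 - 5) + 0))))² = (-3 + (3*(-3 + 3))*(2*(-7 + 0)*(-3 + (-7 + 0))))² = (-3 + (3*0)*(2*(-7)*(-3 - 7)))² = (-3 + 0*(2*(-7)*(-10)))² = (-3 + 0*140)² = (-3 + 0)² = (-3)² = 9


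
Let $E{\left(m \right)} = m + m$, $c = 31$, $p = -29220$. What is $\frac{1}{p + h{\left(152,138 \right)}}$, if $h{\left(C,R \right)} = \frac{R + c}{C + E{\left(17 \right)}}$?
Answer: $- \frac{186}{5434751} \approx -3.4224 \cdot 10^{-5}$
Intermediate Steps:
$E{\left(m \right)} = 2 m$
$h{\left(C,R \right)} = \frac{31 + R}{34 + C}$ ($h{\left(C,R \right)} = \frac{R + 31}{C + 2 \cdot 17} = \frac{31 + R}{C + 34} = \frac{31 + R}{34 + C}$)
$\frac{1}{p + h{\left(152,138 \right)}} = \frac{1}{-29220 + \frac{31 + 138}{34 + 152}} = \frac{1}{-29220 + \frac{1}{186} \cdot 169} = \frac{1}{-29220 + \frac{169}{186}} = \frac{1}{- \frac{5434751}{186}} = - \frac{186}{5434751}$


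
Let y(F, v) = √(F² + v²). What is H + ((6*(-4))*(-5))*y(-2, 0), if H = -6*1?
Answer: 234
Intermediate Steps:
H = -6
H + ((6*(-4))*(-5))*y(-2, 0) = -6 + ((6*(-4))*(-5))*√((-2)² + 0²) = -6 + (-24*(-5))*√(4 + 0) = -6 + 120*√4 = -6 + 120*2 = -6 + 240 = 234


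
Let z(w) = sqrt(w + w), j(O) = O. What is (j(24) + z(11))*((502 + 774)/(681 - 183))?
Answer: 5104/83 + 638*sqrt(22)/249 ≈ 73.512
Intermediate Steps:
z(w) = sqrt(2)*sqrt(w) (z(w) = sqrt(2*w) = sqrt(2)*sqrt(w))
(j(24) + z(11))*((502 + 774)/(681 - 183)) = (24 + sqrt(2)*sqrt(11))*((502 + 774)/(681 - 183)) = (24 + sqrt(22))*(1276/498) = (24 + sqrt(22))*(1276*(1/498)) = (24 + sqrt(22))*(638/249) = 5104/83 + 638*sqrt(22)/249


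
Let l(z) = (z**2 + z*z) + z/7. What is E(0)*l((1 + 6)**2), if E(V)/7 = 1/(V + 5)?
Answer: 33663/5 ≈ 6732.6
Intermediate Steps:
E(V) = 7/(5 + V) (E(V) = 7/(V + 5) = 7/(5 + V))
l(z) = 2*z**2 + z/7 (l(z) = (z**2 + z**2) + z*(1/7) = 2*z**2 + z/7)
E(0)*l((1 + 6)**2) = (7/(5 + 0))*((1 + 6)**2*(1 + 14*(1 + 6)**2)/7) = (7/5)*((1/7)*7**2*(1 + 14*7**2)) = (7*(1/5))*((1/7)*49*(1 + 14*49)) = 7*((1/7)*49*(1 + 686))/5 = 7*((1/7)*49*687)/5 = (7/5)*4809 = 33663/5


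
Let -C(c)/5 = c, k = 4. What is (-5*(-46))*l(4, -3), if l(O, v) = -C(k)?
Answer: 4600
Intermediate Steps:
C(c) = -5*c
l(O, v) = 20 (l(O, v) = -(-5)*4 = -1*(-20) = 20)
(-5*(-46))*l(4, -3) = -5*(-46)*20 = 230*20 = 4600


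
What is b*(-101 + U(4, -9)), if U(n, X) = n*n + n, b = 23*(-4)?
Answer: 7452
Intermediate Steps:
b = -92
U(n, X) = n + n² (U(n, X) = n² + n = n + n²)
b*(-101 + U(4, -9)) = -92*(-101 + 4*(1 + 4)) = -92*(-101 + 4*5) = -92*(-101 + 20) = -92*(-81) = 7452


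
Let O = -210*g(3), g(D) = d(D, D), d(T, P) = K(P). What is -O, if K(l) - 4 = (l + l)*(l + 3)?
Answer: 8400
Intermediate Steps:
K(l) = 4 + 2*l*(3 + l) (K(l) = 4 + (l + l)*(l + 3) = 4 + (2*l)*(3 + l) = 4 + 2*l*(3 + l))
d(T, P) = 4 + 2*P² + 6*P
g(D) = 4 + 2*D² + 6*D
O = -8400 (O = -210*(4 + 2*3² + 6*3) = -210*(4 + 2*9 + 18) = -210*(4 + 18 + 18) = -210*40 = -8400)
-O = -1*(-8400) = 8400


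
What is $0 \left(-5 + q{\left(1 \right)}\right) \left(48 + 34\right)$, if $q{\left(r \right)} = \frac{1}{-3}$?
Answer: $0$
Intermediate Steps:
$q{\left(r \right)} = - \frac{1}{3}$
$0 \left(-5 + q{\left(1 \right)}\right) \left(48 + 34\right) = 0 \left(-5 - \frac{1}{3}\right) \left(48 + 34\right) = 0 \left(- \frac{16}{3}\right) 82 = 0 \cdot 82 = 0$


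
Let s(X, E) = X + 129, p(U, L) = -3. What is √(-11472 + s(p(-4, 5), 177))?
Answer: I*√11346 ≈ 106.52*I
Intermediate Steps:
s(X, E) = 129 + X
√(-11472 + s(p(-4, 5), 177)) = √(-11472 + (129 - 3)) = √(-11472 + 126) = √(-11346) = I*√11346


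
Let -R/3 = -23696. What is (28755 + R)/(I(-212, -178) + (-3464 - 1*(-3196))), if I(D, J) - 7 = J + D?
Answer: -33281/217 ≈ -153.37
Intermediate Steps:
R = 71088 (R = -3*(-23696) = 71088)
I(D, J) = 7 + D + J (I(D, J) = 7 + (J + D) = 7 + (D + J) = 7 + D + J)
(28755 + R)/(I(-212, -178) + (-3464 - 1*(-3196))) = (28755 + 71088)/((7 - 212 - 178) + (-3464 - 1*(-3196))) = 99843/(-383 + (-3464 + 3196)) = 99843/(-383 - 268) = 99843/(-651) = 99843*(-1/651) = -33281/217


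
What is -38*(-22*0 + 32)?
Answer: -1216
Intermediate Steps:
-38*(-22*0 + 32) = -38*(0 + 32) = -38*32 = -1216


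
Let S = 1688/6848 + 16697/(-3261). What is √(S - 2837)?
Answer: I*√5535972327238062/1395708 ≈ 53.309*I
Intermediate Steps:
S = -13604561/2791416 (S = 1688*(1/6848) + 16697*(-1/3261) = 211/856 - 16697/3261 = -13604561/2791416 ≈ -4.8737)
√(S - 2837) = √(-13604561/2791416 - 2837) = √(-7932851753/2791416) = I*√5535972327238062/1395708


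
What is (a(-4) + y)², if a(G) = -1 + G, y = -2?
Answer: 49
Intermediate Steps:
(a(-4) + y)² = ((-1 - 4) - 2)² = (-5 - 2)² = (-7)² = 49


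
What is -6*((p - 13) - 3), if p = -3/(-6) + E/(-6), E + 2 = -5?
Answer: 86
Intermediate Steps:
E = -7 (E = -2 - 5 = -7)
p = 5/3 (p = -3/(-6) - 7/(-6) = -3*(-⅙) - 7*(-⅙) = ½ + 7/6 = 5/3 ≈ 1.6667)
-6*((p - 13) - 3) = -6*((5/3 - 13) - 3) = -6*(-34/3 - 3) = -6*(-43/3) = 86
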